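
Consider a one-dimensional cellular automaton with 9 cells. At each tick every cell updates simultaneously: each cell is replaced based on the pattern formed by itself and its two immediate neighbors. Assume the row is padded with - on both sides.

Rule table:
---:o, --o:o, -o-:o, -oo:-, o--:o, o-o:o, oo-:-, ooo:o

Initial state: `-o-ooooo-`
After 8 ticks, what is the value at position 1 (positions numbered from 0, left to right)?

o

ooo-ooo-o
-o-o-o-oo
ooooooo--
-ooooo-oo
o-ooo-o--
oo-o-oooo
--ooo-oo-
oo-o-o--o
position 1 holds o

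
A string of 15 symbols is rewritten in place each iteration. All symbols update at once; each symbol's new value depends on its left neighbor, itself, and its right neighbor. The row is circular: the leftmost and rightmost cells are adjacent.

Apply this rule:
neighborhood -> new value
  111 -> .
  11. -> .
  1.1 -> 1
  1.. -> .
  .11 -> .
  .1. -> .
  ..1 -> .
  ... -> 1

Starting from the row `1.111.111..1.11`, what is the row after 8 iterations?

iteration 1: .1...1......1..
iteration 2: ...1...1111...1
iteration 3: .1...1......1..  (repeats iteration 1; period 2)
iteration 8: ...1...1111...1

...1...1111...1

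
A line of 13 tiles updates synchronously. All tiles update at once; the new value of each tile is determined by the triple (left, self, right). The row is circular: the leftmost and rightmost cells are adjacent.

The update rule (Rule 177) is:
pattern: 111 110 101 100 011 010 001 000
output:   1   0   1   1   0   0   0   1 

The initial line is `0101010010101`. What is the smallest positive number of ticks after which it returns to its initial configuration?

1010101001010
0101010100101
1010101010010
0101010101001
1010101010100
0101010101010
0010101010101
1001010101010
0100101010101
1010010101010
0101001010101
1010100101010
0101010010101

13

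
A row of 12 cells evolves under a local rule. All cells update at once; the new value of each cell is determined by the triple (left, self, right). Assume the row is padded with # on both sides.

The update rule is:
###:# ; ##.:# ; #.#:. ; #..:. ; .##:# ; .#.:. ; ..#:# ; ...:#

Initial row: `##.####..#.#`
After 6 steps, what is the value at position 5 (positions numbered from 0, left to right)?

step 1: ##.####.#..#
step 2: ##.####...##
step 3: ##.####.####
step 4: ##.####.####  (fixed point — unchanged through step 6)
position 5 holds #

#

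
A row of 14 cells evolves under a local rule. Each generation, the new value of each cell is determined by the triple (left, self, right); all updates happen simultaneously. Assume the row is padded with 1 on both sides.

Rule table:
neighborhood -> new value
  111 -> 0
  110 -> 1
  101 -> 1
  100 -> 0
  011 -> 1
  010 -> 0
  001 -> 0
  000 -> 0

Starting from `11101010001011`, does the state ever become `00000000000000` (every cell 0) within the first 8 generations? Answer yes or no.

00110100000110
00111000000111
00101000000100
00010000000000
00000000000000
all cells are 0 at generation 5

yes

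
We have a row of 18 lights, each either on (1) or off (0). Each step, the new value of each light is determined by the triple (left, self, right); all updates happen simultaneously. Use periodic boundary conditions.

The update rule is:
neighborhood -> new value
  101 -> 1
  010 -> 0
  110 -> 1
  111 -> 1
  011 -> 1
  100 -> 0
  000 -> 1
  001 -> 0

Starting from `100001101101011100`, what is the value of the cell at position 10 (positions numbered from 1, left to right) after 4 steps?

1

001101111110111100
101111111111111101
111111111111111111
111111111111111111
position 10 holds 1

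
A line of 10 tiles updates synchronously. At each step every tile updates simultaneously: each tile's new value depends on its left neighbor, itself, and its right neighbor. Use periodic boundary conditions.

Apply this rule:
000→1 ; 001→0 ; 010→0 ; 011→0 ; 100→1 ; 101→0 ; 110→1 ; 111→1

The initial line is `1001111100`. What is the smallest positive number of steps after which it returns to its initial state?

step 1: 0100111110
step 2: 0010011111
step 3: 1001001111
step 4: 1100100111
step 5: 1110010011
step 6: 1111001001
step 7: 1111100100
step 8: 0111110010
step 9: 0011111001
step 10: 1001111100

10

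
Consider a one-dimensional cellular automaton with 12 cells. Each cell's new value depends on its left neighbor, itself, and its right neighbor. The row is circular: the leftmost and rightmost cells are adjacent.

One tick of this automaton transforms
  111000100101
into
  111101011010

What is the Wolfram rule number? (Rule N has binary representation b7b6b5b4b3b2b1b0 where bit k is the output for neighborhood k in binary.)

position 0: 111 → 1  (bit 7 = 1)
position 2: 110 → 1  (bit 6 = 1)
position 10: 101 → 1  (bit 5 = 1)
position 3: 100 → 1  (bit 4 = 1)
position 11: 011 → 0  (bit 3 = 0)
position 6: 010 → 0  (bit 2 = 0)
position 5: 001 → 1  (bit 1 = 1)
position 4: 000 → 0  (bit 0 = 0)
bits b7..b0 = 11110010 = 242

242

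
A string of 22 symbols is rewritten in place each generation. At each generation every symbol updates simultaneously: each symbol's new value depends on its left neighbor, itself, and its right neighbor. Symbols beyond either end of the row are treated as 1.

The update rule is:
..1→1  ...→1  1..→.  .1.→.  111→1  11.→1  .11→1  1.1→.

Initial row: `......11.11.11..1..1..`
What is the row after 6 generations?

.1111111.11.11.11.1111

.1111111.11.11.1..1..1
.1111111.11.11...1..11
.1111111.11.11.11..111
.1111111.11.11.11.1111
.1111111.11.11.11.1111  (fixed point — unchanged through generation 6)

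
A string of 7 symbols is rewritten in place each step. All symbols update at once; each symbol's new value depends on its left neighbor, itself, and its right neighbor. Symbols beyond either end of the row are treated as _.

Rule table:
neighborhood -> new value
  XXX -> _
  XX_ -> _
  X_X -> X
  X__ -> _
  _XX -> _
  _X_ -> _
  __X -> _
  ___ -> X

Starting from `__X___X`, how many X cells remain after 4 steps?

X___X__
__X___X  (repeats step 0; period 2)
step 4: __X___X
count of X: 2

2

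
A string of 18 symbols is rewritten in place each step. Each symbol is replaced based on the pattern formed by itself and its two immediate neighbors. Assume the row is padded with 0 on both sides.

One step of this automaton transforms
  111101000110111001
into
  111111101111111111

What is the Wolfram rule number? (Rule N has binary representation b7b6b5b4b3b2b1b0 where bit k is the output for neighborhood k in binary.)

254

position 1: 111 → 1  (bit 7 = 1)
position 3: 110 → 1  (bit 6 = 1)
position 4: 101 → 1  (bit 5 = 1)
position 6: 100 → 1  (bit 4 = 1)
position 0: 011 → 1  (bit 3 = 1)
position 5: 010 → 1  (bit 2 = 1)
position 8: 001 → 1  (bit 1 = 1)
position 7: 000 → 0  (bit 0 = 0)
bits b7..b0 = 11111110 = 254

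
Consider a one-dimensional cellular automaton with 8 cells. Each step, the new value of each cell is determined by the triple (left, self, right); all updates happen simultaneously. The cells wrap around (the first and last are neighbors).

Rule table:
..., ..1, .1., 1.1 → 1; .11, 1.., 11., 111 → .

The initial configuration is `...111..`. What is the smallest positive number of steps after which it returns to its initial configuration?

16

111....1
....111.
1111....
.....111
.1111...
1.....11
..1111..
11.....1
...1111.
111.....
....1111
.111....
1....111
..111...
11....11
...111..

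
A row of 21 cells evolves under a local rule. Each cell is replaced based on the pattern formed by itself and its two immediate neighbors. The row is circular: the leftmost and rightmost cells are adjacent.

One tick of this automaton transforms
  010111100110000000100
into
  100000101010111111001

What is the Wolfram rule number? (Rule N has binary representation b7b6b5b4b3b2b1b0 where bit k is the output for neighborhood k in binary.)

67

position 4: 111 → 0  (bit 7 = 0)
position 6: 110 → 1  (bit 6 = 1)
position 2: 101 → 0  (bit 5 = 0)
position 7: 100 → 0  (bit 4 = 0)
position 3: 011 → 0  (bit 3 = 0)
position 1: 010 → 0  (bit 2 = 0)
position 0: 001 → 1  (bit 1 = 1)
position 12: 000 → 1  (bit 0 = 1)
bits b7..b0 = 01000011 = 67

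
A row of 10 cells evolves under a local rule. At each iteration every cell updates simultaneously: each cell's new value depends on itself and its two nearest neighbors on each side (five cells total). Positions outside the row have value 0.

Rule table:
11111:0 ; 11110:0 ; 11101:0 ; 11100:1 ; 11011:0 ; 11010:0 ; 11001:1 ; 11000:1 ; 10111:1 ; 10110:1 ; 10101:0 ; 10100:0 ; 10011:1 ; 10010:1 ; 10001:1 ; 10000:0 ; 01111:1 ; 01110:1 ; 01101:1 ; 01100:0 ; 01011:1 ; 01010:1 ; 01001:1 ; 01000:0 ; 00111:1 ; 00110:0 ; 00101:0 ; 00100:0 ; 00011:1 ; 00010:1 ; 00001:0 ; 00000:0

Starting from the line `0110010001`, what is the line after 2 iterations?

0110011001

1001100110
0110011001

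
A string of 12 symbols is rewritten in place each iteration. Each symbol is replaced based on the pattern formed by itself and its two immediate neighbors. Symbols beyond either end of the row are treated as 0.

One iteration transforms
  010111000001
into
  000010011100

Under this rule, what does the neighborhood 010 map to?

At position 1 the neighborhood is 010; the next row has 0 there.

0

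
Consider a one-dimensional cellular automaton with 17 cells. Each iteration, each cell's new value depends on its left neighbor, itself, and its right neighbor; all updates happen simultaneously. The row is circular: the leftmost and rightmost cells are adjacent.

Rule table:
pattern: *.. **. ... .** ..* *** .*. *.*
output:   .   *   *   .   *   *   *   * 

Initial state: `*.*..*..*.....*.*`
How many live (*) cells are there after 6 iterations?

iteration 1: ***.**.**.******.
iteration 2: .***.**.**.******
iteration 3: *.***.**.**.*****
iteration 4: **.***.**.**.****
iteration 5: ***.***.**.**.***
iteration 6: ****.***.**.**.**
count of *: 13

13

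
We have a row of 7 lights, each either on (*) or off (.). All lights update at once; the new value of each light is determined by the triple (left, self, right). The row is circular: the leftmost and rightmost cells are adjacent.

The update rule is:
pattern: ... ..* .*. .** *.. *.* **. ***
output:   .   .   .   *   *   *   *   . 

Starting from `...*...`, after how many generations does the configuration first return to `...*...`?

generation 1: ....*..
generation 2: .....*.
generation 3: ......*
generation 4: *......
generation 5: .*.....
generation 6: ..*....
generation 7: ...*...

7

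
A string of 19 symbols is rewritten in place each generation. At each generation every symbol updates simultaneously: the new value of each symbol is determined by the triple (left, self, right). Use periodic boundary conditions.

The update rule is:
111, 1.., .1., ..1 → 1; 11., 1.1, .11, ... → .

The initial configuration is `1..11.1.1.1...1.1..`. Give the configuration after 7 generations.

11...1.111...1111..

111...1.1.11.11.111
11.1.11.1........11
1..1....11......1.1
.1111..1..1....11..
1.11.1111111..1..1.
1.....11111.111111.
11...1.111...1111..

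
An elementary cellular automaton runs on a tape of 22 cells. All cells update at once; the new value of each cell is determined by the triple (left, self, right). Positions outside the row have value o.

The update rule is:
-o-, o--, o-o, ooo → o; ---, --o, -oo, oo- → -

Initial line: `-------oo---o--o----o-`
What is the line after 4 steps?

oo-o-------oo---o--o--

o--------o--oo-oo---oo
-o-------oo---o--o---o
ooo--------o--oo-oo---
oo-o-------oo---o--o--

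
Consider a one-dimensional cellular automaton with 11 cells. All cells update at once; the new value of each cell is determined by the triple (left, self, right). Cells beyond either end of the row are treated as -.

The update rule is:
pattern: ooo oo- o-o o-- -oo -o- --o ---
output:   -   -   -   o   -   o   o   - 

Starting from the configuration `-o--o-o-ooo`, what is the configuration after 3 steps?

ooooo-o----
------oo---
-----o--o--

-----o--o--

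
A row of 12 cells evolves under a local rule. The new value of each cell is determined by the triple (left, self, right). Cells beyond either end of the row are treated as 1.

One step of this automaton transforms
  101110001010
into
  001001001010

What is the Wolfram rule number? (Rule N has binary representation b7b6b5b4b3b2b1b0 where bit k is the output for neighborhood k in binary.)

28

position 3: 111 → 0  (bit 7 = 0)
position 0: 110 → 0  (bit 6 = 0)
position 1: 101 → 0  (bit 5 = 0)
position 5: 100 → 1  (bit 4 = 1)
position 2: 011 → 1  (bit 3 = 1)
position 8: 010 → 1  (bit 2 = 1)
position 7: 001 → 0  (bit 1 = 0)
position 6: 000 → 0  (bit 0 = 0)
bits b7..b0 = 00011100 = 28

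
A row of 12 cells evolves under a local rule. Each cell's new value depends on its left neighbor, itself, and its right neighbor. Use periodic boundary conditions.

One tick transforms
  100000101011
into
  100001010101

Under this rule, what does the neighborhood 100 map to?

0

At position 1 the neighborhood is 100; the next row has 0 there.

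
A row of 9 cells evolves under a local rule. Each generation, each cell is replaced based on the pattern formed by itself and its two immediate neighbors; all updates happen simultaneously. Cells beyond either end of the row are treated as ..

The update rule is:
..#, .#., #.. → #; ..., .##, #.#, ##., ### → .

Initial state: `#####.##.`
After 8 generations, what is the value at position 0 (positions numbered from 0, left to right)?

generation 1: ........#
generation 2: .......##
generation 3: ......#..
generation 4: .....###.
generation 5: ....#...#
generation 6: ...###.##
generation 7: ..#......
generation 8: .###.....
position 0 holds .

.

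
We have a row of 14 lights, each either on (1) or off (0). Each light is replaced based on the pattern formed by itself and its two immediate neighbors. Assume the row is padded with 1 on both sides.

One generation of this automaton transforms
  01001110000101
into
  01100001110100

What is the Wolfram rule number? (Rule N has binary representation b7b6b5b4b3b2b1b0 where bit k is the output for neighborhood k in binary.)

position 5: 111 → 0  (bit 7 = 0)
position 6: 110 → 0  (bit 6 = 0)
position 0: 101 → 0  (bit 5 = 0)
position 2: 100 → 1  (bit 4 = 1)
position 4: 011 → 0  (bit 3 = 0)
position 1: 010 → 1  (bit 2 = 1)
position 3: 001 → 0  (bit 1 = 0)
position 8: 000 → 1  (bit 0 = 1)
bits b7..b0 = 00010101 = 21

21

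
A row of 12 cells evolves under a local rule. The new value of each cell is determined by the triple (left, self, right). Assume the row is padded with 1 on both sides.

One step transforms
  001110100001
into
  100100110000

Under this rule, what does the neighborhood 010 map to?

At position 6 the neighborhood is 010; the next row has 1 there.

1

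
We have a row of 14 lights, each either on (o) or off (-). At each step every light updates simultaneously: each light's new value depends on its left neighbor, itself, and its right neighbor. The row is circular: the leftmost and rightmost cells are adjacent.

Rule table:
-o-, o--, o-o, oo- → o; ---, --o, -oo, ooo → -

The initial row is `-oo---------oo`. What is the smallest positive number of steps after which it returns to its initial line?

14

o-oo---------o
oo-oo---------
-oo-oo--------
--oo-oo-------
---oo-oo------
----oo-oo-----
-----oo-oo----
------oo-oo---
-------oo-oo--
--------oo-oo-
---------oo-oo
o---------oo-o
oo---------oo-
-oo---------oo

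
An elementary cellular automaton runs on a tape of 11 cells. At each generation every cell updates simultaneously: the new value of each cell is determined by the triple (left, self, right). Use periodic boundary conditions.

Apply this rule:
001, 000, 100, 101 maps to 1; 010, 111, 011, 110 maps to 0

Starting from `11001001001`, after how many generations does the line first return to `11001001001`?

2

generation 1: 00110110110
generation 2: 11001001001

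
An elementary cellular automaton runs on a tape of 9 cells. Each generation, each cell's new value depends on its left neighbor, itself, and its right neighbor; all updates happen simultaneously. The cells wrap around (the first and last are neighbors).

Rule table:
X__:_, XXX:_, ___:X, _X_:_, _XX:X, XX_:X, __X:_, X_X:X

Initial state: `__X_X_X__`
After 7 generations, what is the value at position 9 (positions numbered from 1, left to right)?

X

X__X_X__X
X___X___X
X_X___X_X
XX__X__XX
_X_____X_
___XXX___
XX_X_X_XX
position 9 holds X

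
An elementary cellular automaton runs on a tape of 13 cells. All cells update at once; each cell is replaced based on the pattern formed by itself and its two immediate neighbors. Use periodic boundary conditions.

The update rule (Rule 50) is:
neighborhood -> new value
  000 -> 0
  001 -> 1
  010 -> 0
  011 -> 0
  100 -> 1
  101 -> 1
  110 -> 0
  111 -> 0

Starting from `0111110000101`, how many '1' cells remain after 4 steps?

1000001001010
0100010110101
1010101001010
0101010110101
count of 1: 7

7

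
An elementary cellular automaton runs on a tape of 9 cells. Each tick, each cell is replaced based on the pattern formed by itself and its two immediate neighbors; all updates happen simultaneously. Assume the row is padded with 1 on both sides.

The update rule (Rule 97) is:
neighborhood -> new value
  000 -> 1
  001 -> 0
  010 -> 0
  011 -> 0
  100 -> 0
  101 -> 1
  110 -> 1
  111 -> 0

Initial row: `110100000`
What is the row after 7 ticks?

011001110
101000011
110011000
010001010
100100101
100000010
101111001

101111001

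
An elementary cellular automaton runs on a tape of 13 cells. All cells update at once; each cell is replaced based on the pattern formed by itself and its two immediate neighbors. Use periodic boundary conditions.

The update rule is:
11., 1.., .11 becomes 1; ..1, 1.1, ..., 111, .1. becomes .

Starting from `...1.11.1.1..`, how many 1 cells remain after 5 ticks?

tick 1: .....11....1.
tick 2: .....111....1
tick 3: 1....1.11....
tick 4: .1.....111...
tick 5: ..1....1.11..
count of 1: 4

4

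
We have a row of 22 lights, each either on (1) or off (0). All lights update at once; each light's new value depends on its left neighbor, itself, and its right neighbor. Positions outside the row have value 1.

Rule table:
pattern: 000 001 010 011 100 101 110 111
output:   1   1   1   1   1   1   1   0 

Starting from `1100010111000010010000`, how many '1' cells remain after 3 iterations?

20

0111111101111111111111
1100000111000000000000
0111111101111111111111
count of 1: 20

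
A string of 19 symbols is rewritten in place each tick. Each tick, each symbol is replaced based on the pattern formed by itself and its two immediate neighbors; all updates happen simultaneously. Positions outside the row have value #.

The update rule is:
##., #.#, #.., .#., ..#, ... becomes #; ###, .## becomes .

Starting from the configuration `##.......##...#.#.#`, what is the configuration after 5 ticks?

.########.########.
#.......##.......##
########.########..
.......##.......###
#######.########...

#######.########...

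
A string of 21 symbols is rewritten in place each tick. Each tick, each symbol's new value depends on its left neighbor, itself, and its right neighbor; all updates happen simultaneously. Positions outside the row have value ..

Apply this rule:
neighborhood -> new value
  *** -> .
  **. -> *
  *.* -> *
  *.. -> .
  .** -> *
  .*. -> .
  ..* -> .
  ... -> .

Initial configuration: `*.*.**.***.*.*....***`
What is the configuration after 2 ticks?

tick 1: .*.*****.**.*.....*.*
tick 2: ..**...*****.......*.

..**...*****.......*.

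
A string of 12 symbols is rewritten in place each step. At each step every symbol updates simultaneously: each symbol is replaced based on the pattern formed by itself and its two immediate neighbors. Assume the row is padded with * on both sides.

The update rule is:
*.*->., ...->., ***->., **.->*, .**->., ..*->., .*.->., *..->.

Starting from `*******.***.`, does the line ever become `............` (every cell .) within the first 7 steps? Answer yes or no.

yes

......*...*.
............
all cells are . at step 2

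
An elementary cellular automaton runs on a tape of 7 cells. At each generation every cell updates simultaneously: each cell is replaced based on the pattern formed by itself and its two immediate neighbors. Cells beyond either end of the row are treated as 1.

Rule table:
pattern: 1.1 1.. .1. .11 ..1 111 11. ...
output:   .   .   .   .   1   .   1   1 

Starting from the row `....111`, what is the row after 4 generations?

.111...
...1.11
.11....
..1.111

..1.111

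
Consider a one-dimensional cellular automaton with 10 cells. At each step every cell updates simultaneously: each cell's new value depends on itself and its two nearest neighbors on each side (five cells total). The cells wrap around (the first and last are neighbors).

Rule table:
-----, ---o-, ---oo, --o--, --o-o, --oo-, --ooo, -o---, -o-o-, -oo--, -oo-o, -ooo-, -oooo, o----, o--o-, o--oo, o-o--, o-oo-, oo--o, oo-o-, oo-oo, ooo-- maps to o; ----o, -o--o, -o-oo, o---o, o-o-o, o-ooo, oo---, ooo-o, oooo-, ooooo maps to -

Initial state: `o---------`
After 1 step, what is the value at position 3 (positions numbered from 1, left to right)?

step 1: oooooooo-o
position 3 holds o

o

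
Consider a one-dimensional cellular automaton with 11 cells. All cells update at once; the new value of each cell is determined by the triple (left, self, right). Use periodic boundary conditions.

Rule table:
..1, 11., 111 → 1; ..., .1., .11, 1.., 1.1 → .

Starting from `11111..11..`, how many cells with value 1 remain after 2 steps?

.1111.1.1.1
..111......
count of 1: 3

3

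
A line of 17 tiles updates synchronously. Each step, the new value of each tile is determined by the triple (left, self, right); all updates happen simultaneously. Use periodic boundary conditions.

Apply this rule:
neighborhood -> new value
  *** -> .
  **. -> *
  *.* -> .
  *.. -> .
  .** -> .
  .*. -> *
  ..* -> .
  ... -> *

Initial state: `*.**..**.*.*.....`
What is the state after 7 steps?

*..*.*.*.*.*.*.*.

step 1: *..*...*.*.*.***.
step 2: *..*.*.*.*.*...*.
step 3: *..*.*.*.*.*.*.*.
step 4: *..*.*.*.*.*.*.*.  (fixed point — unchanged through step 7)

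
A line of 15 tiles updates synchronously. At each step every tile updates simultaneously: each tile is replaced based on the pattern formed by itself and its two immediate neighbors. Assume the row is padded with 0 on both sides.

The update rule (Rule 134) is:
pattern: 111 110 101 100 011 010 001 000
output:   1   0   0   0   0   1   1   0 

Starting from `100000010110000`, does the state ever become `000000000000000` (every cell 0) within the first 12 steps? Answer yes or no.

no

step 1: 100000110000000
step 2: 100001000000000
step 3: 100011000000000
step 4: 100100000000000
step 5: 101100000000000
step 6: 100000000000000
step 7: 100000000000000  (fixed point — unchanged through step 12)
step 12 is 100000000000000, still not uniform 0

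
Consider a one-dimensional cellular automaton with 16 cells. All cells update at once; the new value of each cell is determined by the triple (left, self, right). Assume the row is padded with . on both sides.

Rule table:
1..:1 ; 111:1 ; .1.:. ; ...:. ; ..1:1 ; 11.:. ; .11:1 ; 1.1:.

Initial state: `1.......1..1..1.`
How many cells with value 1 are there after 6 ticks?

.1.....1.11.11.1
1.1...1..1..1...
...1.1.11.11.1..
..1....1..1...1.
.1.1..1.11.1.1.1
1...11..1.......
count of 1: 4

4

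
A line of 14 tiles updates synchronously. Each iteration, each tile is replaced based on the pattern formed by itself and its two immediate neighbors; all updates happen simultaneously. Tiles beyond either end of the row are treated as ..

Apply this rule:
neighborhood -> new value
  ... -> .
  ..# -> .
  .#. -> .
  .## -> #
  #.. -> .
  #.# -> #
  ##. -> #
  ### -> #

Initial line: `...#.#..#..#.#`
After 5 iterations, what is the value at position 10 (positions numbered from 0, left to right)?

.

....#.......#.
..............
..............  (fixed point — unchanged through iteration 5)
position 10 holds .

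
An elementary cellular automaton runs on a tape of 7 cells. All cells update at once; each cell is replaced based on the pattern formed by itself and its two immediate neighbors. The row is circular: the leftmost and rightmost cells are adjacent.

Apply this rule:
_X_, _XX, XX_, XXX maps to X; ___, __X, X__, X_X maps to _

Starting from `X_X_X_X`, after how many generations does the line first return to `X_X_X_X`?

generation 1: X_X_X_X

1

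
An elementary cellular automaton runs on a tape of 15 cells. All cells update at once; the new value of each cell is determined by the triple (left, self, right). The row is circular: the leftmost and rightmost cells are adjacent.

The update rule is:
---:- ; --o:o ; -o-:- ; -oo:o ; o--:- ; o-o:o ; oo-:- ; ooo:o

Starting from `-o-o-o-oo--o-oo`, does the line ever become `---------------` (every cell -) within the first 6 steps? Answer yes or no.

o-o-o-oo--o-oo-
-o-o-oo--o-oo-o
o-o-oo--o-oo-o-
-o-oo--o-oo-o-o
o-oo--o-oo-o-o-
-oo--o-oo-o-o-o
step 6 is -oo--o-oo-o-o-o, still not uniform -

no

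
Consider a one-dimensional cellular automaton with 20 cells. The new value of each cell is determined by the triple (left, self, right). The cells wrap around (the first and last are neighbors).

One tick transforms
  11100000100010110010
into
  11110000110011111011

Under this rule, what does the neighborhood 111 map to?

At position 1 the neighborhood is 111; the next row has 1 there.

1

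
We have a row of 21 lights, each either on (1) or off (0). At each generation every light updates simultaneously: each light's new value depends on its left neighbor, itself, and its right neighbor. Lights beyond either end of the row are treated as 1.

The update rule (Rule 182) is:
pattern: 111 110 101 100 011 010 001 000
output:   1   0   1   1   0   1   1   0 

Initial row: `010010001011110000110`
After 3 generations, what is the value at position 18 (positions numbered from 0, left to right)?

1

111111011101101001001
111110101010011111110
111101111111101111101
position 18 holds 1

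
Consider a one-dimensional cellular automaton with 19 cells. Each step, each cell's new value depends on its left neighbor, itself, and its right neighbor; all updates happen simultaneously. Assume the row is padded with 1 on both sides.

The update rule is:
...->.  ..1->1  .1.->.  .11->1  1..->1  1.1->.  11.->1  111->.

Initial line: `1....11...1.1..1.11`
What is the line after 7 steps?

11.11....11...111.1

11..1111.1...11..1.
.1111..1..1.11111..
.1..111.11..1...111
..111.1.1111.1.11..
111.1...1..1...1111
..1..1.1.11.1.11...
11.11....11...111.1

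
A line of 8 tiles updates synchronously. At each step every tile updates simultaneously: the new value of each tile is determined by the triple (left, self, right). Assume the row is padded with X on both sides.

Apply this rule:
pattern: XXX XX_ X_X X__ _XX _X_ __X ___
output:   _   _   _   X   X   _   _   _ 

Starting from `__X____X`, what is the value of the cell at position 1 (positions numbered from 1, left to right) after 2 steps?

X__X___X
_X__X__X
position 1 holds _

_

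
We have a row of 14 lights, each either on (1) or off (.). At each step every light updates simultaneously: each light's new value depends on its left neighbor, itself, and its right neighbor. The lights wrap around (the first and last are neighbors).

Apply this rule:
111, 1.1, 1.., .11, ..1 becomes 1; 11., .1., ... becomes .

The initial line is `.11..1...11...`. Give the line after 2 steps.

1.11.1.11.1.11

step 1: 11.11.1.11.1..
step 2: 1.11.1.11.1.11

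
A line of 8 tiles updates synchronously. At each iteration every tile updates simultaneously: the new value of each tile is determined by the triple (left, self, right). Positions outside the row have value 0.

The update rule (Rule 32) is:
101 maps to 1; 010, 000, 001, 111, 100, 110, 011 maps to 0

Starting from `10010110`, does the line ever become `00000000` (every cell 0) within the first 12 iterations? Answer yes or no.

yes

iteration 1: 00001000
iteration 2: 00000000
all cells are 0 at iteration 2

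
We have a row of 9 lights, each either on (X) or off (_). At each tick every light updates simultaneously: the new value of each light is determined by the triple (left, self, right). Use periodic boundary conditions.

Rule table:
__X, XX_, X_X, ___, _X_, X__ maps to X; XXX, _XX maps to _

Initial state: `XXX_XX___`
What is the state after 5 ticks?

XX_XXXX__

__XX_XXXX
XX_XX___X
_XX_XXXX_
X_XX___XX
XX_XXXX__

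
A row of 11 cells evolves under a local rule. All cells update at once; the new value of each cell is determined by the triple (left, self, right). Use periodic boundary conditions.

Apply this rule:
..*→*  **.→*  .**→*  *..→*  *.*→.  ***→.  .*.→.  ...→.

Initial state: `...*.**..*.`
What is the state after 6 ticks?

*....*...**

..*..****.*
**.***..*..
**.*.***.**
.*...*.*.*.
*.*.*.....*
*....*...**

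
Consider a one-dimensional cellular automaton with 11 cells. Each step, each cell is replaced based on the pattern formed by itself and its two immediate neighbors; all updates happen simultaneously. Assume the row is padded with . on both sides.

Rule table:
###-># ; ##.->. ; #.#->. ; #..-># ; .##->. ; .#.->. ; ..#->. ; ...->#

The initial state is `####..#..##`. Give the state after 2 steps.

.....#..###

.##.#..#...
.....#..###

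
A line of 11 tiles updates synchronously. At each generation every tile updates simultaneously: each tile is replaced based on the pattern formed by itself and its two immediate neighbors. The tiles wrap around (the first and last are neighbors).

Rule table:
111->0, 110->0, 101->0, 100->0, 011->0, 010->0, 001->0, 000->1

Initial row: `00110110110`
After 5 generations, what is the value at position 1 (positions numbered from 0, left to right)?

10000000000
00111111110
10000000000  (repeats generation 1; period 2)
generation 5: 10000000000
position 1 holds 0

0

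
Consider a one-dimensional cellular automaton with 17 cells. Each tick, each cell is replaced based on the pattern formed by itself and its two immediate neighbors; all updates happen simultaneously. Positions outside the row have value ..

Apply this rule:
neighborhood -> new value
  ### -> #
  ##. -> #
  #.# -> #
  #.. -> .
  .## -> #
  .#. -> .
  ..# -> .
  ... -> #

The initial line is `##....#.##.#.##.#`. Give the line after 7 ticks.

#####..#########.

tick 1: ##.##..####.####.
tick 2: #####..#########.
tick 3: #####..#########.  (fixed point — unchanged through tick 7)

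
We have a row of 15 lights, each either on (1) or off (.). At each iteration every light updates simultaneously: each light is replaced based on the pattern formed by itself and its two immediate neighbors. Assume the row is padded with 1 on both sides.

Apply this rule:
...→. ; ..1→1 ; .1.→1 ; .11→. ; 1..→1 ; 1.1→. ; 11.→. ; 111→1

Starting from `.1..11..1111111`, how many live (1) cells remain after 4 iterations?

11

iteration 1: .111..11.111111
iteration 2: ..1.11....11111
iteration 3: 111...1..1.1111
iteration 4: 11.1.11111..111
count of 1: 11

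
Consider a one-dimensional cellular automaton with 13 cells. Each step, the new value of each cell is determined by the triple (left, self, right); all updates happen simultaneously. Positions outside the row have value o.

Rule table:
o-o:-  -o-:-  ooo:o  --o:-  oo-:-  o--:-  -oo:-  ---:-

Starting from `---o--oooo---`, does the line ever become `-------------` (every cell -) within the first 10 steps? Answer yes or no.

-------oo----
-------------
all cells are - at step 2

yes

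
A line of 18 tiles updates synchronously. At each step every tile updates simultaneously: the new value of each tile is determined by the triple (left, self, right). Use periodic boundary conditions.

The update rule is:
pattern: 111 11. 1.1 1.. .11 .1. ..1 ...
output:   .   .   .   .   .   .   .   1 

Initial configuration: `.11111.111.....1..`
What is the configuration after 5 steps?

...........111...1

...........111...1
.111111111.....1..
...........111...1  (repeats step 1; period 2)
step 5: ...........111...1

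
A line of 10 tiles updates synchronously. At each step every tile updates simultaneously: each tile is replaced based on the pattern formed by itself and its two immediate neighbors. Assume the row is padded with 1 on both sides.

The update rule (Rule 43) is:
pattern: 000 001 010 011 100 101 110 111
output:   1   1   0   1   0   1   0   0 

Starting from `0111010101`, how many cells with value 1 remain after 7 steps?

1100101011
0001010110
0110101101
1101011011
0010110110
0101101101
1011011011
count of 1: 7

7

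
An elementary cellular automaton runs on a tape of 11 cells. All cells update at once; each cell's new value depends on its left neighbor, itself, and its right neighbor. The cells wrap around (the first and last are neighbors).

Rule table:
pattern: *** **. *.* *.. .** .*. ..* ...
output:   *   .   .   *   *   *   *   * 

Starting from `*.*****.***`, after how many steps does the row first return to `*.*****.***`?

22

step 1: ..****..***
step 2: *****.****.
step 3: ****..***..
step 4: ***.****.**
step 5: **..***..**
step 6: *.****.****
step 7: ..***..****
step 8: ****.*****.
step 9: ***..****..
step 10: **.*****.**
step 11: *..****..**
step 12: .*****.****
step 13: .****..***.
step 14: ****.****.*
step 15: ***..***..*
step 16: **.****.***
step 17: *..***..***
step 18: .****.*****
step 19: .***..****.
step 20: ***.*****.*
step 21: **..****..*
step 22: *.*****.***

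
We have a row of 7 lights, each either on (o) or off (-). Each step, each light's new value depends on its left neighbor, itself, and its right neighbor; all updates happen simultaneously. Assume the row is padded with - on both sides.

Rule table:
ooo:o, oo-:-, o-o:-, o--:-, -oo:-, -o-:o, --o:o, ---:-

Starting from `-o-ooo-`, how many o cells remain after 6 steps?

oo--o--
---oo--
--o----
-oo----
o------
o------
count of o: 1

1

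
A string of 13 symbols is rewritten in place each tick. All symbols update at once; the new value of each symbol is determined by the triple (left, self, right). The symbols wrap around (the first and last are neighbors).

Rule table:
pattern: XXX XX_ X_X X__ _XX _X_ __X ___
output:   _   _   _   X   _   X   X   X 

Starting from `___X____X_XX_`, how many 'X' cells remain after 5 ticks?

tick 1: XXXXXXXXX___X
tick 2: _________XXX_
tick 3: XXXXXXXXX___X  (repeats tick 1; period 2)
tick 5: XXXXXXXXX___X
count of X: 10

10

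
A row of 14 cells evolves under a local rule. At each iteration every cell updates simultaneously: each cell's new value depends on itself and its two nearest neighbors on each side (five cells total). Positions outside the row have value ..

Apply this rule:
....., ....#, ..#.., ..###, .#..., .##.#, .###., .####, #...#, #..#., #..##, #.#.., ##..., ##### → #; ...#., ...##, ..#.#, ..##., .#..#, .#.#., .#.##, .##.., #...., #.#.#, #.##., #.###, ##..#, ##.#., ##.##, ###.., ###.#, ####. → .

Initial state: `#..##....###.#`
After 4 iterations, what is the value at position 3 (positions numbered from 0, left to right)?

.

iteration 1: #.#..#.#.##..#
iteration 2: ..#.#.......##
iteration 3: #...##.####...
iteration 4: ###..#..#..#.#
position 3 holds .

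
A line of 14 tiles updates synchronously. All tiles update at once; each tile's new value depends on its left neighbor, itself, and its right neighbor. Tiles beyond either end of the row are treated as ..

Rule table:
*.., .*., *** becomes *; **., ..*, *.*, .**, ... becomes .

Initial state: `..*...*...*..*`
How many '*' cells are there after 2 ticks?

..**..**..**.*
....*...*....*
count of *: 3

3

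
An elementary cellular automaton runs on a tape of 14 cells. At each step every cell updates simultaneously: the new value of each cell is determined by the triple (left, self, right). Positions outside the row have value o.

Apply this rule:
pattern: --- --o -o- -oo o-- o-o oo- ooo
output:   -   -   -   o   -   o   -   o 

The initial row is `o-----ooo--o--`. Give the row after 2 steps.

------o-------

------oo------
------o-------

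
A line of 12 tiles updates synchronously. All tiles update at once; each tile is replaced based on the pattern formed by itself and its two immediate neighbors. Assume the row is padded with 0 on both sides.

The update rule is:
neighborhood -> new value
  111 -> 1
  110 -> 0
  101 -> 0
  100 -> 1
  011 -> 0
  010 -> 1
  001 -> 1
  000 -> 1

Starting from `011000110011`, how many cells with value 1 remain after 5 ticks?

8

100111001100
111010110011
010010001100
111111110011
011111101100
count of 1: 8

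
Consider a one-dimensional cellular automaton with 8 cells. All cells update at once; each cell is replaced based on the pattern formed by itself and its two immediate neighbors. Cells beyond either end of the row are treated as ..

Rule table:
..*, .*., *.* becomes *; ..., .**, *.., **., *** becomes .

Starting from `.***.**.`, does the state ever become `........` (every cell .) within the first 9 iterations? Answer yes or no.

iteration 1: *...*...
iteration 2: *..**...
iteration 3: *.*.....
iteration 4: ***.....
iteration 5: ........
all cells are . at iteration 5

yes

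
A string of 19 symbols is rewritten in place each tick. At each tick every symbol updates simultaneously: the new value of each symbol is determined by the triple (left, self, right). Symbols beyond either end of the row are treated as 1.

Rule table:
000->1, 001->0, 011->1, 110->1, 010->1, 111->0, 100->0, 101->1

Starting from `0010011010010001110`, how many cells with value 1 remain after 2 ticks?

10

tick 1: 0010011110010101011
tick 2: 0010010010011111110
count of 1: 10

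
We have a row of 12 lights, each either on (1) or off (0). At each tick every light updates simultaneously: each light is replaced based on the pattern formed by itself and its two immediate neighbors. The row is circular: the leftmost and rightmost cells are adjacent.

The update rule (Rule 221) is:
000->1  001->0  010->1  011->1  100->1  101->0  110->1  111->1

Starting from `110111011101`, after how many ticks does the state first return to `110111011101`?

1

tick 1: 110111011101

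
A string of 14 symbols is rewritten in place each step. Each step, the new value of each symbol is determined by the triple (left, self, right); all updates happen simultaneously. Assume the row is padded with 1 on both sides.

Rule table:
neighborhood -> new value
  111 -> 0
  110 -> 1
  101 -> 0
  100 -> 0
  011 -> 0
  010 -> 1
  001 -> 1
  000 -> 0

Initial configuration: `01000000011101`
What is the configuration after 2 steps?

step 1: 01000000100100
step 2: 01000001101101

01000001101101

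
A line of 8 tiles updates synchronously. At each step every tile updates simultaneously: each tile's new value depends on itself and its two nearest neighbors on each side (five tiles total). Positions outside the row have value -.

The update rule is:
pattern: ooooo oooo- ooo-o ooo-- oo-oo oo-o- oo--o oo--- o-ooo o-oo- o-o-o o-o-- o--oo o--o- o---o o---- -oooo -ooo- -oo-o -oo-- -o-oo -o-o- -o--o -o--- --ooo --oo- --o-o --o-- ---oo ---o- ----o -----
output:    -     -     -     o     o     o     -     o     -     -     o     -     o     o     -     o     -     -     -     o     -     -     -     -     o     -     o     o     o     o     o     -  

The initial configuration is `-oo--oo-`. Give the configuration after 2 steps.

o-o-o--o

step 1: o-o-o-oo
step 2: o-o-o--o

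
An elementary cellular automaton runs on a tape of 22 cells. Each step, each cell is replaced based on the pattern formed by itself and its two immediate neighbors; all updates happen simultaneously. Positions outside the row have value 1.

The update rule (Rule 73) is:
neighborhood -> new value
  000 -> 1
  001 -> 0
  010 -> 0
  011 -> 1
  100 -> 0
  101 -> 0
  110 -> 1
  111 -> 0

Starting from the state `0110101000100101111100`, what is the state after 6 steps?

step 1: 0110000010000001000100
step 2: 0110111000111100010000
step 3: 0110101010100101000110
step 4: 0110000000000000010110
step 5: 0110111111111111000110
step 6: 0110100000000001010110

0110100000000001010110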